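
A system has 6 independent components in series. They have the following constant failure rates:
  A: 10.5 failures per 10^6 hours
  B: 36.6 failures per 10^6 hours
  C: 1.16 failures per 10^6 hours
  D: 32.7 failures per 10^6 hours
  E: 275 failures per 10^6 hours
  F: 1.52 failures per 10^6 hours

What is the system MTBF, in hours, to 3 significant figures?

2800

Series of exponential components: λ_sys = Σ λ_i
λ_sys = 0.0000105 + 0.0000366 + 0.00000116 + 0.0000327 + 0.000275 + 0.00000152 = 3.5748e-04 /h
MTBF = 1 / λ_sys = 2800 h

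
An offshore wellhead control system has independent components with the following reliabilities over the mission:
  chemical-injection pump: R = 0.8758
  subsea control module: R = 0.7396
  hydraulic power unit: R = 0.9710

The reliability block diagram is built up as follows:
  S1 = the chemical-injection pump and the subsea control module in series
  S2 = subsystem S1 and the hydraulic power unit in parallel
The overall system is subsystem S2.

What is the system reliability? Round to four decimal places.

0.9898

Series (chemical-injection pump and subsea control module): 0.875800 × 0.739600 = 0.647742
Parallel ([0.647742] and hydraulic power unit): 1 − (1 − 0.647742)(1 − 0.971000) = 0.9898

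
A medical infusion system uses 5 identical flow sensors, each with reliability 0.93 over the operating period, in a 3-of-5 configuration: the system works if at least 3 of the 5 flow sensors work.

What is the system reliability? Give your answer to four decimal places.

0.9969

R = Σ_{i=3}^{5} C(5,i) p^i (1−p)^{5−i} with p = 0.93
C(5,3)·0.93^3·0.07^2 = 0.039413
C(5,4)·0.93^4·0.07^1 = 0.261818
C(5,5)·0.93^5·0.07^0 = 0.695688
Sum = 0.9969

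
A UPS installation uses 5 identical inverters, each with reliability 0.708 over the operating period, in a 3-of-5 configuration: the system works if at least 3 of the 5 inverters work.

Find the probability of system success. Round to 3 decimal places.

0.847

R = Σ_{i=3}^{5} C(5,i) p^i (1−p)^{5−i} with p = 0.708
C(5,3)·0.708^3·0.292^2 = 0.30260
C(5,4)·0.708^4·0.292^1 = 0.36685
C(5,5)·0.708^5·0.292^0 = 0.17790
Sum = 0.847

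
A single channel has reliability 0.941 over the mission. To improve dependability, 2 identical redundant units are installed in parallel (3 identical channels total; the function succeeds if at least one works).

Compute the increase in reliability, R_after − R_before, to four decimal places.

R_before = 0.941
R_after = 1 − (1 − 0.941)^3 = 0.9998
ΔR = 0.9998 − 0.941 = 0.0588

0.0588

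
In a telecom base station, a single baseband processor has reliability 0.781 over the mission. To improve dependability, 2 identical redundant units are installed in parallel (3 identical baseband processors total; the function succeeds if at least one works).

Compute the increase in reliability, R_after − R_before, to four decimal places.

R_before = 0.781
R_after = 1 − (1 − 0.781)^3 = 0.9895
ΔR = 0.9895 − 0.781 = 0.2085

0.2085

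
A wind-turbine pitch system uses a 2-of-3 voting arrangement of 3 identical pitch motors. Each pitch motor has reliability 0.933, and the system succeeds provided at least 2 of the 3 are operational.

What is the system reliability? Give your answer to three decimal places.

0.987

R = Σ_{i=2}^{3} C(3,i) p^i (1−p)^{3−i} with p = 0.933
C(3,2)·0.933^2·0.067^1 = 0.17497
C(3,3)·0.933^3·0.067^0 = 0.81217
Sum = 0.987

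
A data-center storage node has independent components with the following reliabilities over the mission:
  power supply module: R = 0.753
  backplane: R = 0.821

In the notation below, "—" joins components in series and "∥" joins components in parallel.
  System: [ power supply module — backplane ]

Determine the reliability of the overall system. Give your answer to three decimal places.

0.618

Series (power supply module and backplane): 0.75300 × 0.82100 = 0.618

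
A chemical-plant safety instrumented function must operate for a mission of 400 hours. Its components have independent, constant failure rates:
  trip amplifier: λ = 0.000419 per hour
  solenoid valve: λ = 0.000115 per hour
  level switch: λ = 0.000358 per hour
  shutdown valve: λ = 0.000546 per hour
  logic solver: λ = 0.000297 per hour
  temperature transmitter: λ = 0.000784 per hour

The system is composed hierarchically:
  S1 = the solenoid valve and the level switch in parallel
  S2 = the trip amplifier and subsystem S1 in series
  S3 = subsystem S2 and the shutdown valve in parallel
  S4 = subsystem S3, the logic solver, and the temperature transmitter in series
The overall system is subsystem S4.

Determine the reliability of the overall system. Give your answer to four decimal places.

R(trip amplifier) = exp(−0.000419 × 400) = 0.845692
R(solenoid valve) = exp(−0.000115 × 400) = 0.955042
R(level switch) = exp(−0.000358 × 400) = 0.866581
R(shutdown valve) = exp(−0.000546 × 400) = 0.803804
R(logic solver) = exp(−0.000297 × 400) = 0.887985
R(temperature transmitter) = exp(−0.000784 × 400) = 0.730811
Parallel (solenoid valve and level switch): 1 − (1 − 0.955042)(1 − 0.866581) = 0.994002
Series (trip amplifier and [0.994002]): 0.845692 × 0.994002 = 0.840620
Parallel ([0.840620] and shutdown valve): 1 − (1 − 0.840620)(1 − 0.803804) = 0.968730
Series ([0.968730], logic solver, and temperature transmitter): 0.968730 × 0.887985 × 0.730811 = 0.6287

0.6287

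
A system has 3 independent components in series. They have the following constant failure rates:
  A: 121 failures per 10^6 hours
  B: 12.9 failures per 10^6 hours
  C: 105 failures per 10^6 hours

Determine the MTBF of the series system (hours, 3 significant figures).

Series of exponential components: λ_sys = Σ λ_i
λ_sys = 0.000121 + 0.0000129 + 0.000105 = 2.3890e-04 /h
MTBF = 1 / λ_sys = 4190 h

4190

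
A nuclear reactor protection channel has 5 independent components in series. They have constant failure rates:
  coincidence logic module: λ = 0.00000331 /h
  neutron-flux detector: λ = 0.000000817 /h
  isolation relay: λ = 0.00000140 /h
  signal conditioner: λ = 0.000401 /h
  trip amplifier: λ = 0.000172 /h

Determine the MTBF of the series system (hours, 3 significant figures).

Series of exponential components: λ_sys = Σ λ_i
λ_sys = 0.00000331 + 0.000000817 + 0.00000140 + 0.000401 + 0.000172 = 5.7853e-04 /h
MTBF = 1 / λ_sys = 1730 h

1730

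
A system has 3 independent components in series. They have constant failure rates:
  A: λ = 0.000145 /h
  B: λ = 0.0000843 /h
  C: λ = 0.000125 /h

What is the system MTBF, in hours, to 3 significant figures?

2820

Series of exponential components: λ_sys = Σ λ_i
λ_sys = 0.000145 + 0.0000843 + 0.000125 = 3.5430e-04 /h
MTBF = 1 / λ_sys = 2820 h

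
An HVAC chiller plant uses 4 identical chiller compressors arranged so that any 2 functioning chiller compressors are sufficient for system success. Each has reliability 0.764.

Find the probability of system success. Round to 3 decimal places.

0.957

R = Σ_{i=2}^{4} C(4,i) p^i (1−p)^{4−i} with p = 0.764
C(4,2)·0.764^2·0.236^2 = 0.19506
C(4,3)·0.764^3·0.236^1 = 0.42097
C(4,4)·0.764^4·0.236^0 = 0.34070
Sum = 0.957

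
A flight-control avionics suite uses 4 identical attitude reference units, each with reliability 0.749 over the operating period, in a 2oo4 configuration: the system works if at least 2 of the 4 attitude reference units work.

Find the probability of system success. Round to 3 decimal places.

0.949

R = Σ_{i=2}^{4} C(4,i) p^i (1−p)^{4−i} with p = 0.749
C(4,2)·0.749^2·0.251^2 = 0.21206
C(4,3)·0.749^3·0.251^1 = 0.42187
C(4,4)·0.749^4·0.251^0 = 0.31472
Sum = 0.949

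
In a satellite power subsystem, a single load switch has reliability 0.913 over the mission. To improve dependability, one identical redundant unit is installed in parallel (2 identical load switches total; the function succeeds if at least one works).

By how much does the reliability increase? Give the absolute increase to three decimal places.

0.079

R_before = 0.913
R_after = 1 − (1 − 0.913)^2 = 0.992
ΔR = 0.992 − 0.913 = 0.079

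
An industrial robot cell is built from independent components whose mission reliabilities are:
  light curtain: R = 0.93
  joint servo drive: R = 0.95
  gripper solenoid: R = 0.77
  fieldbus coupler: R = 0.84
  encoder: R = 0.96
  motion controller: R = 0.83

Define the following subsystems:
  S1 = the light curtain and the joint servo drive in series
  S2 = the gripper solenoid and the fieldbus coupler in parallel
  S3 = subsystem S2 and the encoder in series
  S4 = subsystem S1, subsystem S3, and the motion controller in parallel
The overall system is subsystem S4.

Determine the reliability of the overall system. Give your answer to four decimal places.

0.9985

Series (light curtain and joint servo drive): 0.930000 × 0.950000 = 0.883500
Parallel (gripper solenoid and fieldbus coupler): 1 − (1 − 0.770000)(1 − 0.840000) = 0.963200
Series ([0.963200] and encoder): 0.963200 × 0.960000 = 0.924672
Parallel ([0.883500], [0.924672], and motion controller): 1 − (1 − 0.883500)(1 − 0.924672)(1 − 0.830000) = 0.9985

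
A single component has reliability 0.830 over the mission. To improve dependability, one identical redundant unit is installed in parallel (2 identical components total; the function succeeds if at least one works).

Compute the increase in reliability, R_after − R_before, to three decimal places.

0.141

R_before = 0.830
R_after = 1 − (1 − 0.830)^2 = 0.971
ΔR = 0.971 − 0.830 = 0.141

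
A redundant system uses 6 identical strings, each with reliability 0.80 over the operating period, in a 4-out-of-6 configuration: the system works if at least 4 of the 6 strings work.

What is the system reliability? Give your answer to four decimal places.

R = Σ_{i=4}^{6} C(6,i) p^i (1−p)^{6−i} with p = 0.80
C(6,4)·0.80^4·0.20^2 = 0.245760
C(6,5)·0.80^5·0.20^1 = 0.393216
C(6,6)·0.80^6·0.20^0 = 0.262144
Sum = 0.9011

0.9011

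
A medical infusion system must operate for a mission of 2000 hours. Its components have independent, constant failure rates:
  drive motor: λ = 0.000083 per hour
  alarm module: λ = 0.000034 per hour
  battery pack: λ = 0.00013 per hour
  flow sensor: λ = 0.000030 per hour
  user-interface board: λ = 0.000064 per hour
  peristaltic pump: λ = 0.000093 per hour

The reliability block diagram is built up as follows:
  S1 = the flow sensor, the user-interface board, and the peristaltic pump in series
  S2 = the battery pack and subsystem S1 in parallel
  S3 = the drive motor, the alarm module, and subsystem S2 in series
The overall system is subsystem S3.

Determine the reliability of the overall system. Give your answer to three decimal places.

R(drive motor) = exp(−0.000083 × 2000) = 0.84705
R(alarm module) = exp(−0.000034 × 2000) = 0.93426
R(battery pack) = exp(−0.00013 × 2000) = 0.77105
R(flow sensor) = exp(−0.000030 × 2000) = 0.94176
R(user-interface board) = exp(−0.000064 × 2000) = 0.87985
R(peristaltic pump) = exp(−0.000093 × 2000) = 0.83027
Series (flow sensor, user-interface board, and peristaltic pump): 0.94176 × 0.87985 × 0.83027 = 0.68797
Parallel (battery pack and [0.68797]): 1 − (1 − 0.77105)(1 − 0.68797) = 0.92856
Series (drive motor, alarm module, and [0.92856]): 0.84705 × 0.93426 × 0.92856 = 0.735

0.735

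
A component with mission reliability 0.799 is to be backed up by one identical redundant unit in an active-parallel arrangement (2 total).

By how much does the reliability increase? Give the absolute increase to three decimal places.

0.161

R_before = 0.799
R_after = 1 − (1 − 0.799)^2 = 0.960
ΔR = 0.960 − 0.799 = 0.161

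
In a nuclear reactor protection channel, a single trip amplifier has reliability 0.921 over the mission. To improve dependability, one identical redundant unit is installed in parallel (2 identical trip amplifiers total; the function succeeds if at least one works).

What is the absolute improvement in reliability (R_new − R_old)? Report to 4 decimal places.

R_before = 0.921
R_after = 1 − (1 − 0.921)^2 = 0.9938
ΔR = 0.9938 − 0.921 = 0.0728

0.0728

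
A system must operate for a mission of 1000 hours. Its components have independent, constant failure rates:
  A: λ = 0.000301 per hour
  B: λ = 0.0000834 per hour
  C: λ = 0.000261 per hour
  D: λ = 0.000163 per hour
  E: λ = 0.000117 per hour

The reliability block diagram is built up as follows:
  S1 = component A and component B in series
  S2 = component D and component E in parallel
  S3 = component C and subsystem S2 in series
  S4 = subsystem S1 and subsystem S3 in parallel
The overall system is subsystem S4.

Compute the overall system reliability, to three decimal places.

0.923

R(A) = exp(−0.000301 × 1000) = 0.74008
R(B) = exp(−0.0000834 × 1000) = 0.91998
R(C) = exp(−0.000261 × 1000) = 0.77028
R(D) = exp(−0.000163 × 1000) = 0.84959
R(E) = exp(−0.000117 × 1000) = 0.88959
Series (A and B): 0.74008 × 0.91998 = 0.68086
Parallel (D and E): 1 − (1 − 0.84959)(1 − 0.88959) = 0.98339
Series (C and [0.98339]): 0.77028 × 0.98339 = 0.75749
Parallel ([0.68086] and [0.75749]): 1 − (1 − 0.68086)(1 − 0.75749) = 0.923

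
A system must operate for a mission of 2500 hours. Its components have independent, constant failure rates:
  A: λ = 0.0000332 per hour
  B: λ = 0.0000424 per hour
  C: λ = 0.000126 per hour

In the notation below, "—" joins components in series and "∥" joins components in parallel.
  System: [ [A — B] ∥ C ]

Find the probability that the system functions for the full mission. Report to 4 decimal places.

0.9535

R(A) = exp(−0.0000332 × 2500) = 0.920351
R(B) = exp(−0.0000424 × 2500) = 0.899425
R(C) = exp(−0.000126 × 2500) = 0.729789
Series (A and B): 0.920351 × 0.899425 = 0.827787
Parallel ([0.827787] and C): 1 − (1 − 0.827787)(1 − 0.729789) = 0.9535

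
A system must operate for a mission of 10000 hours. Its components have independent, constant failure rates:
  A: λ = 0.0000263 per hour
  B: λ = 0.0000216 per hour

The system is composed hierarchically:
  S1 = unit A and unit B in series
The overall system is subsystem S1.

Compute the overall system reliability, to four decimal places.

0.6194

R(A) = exp(−0.0000263 × 10000) = 0.768742
R(B) = exp(−0.0000216 × 10000) = 0.805735
Series (A and B): 0.768742 × 0.805735 = 0.6194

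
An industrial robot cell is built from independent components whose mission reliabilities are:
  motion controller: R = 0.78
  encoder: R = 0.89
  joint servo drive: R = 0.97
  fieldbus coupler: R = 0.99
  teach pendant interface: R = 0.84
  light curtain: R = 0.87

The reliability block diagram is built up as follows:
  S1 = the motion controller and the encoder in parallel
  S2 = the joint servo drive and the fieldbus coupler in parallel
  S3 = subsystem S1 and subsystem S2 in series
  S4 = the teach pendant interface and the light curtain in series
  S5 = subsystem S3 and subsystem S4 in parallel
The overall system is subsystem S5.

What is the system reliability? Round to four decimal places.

0.9934

Parallel (motion controller and encoder): 1 − (1 − 0.780000)(1 − 0.890000) = 0.975800
Parallel (joint servo drive and fieldbus coupler): 1 − (1 − 0.970000)(1 − 0.990000) = 0.999700
Series ([0.975800] and [0.999700]): 0.975800 × 0.999700 = 0.975507
Series (teach pendant interface and light curtain): 0.840000 × 0.870000 = 0.730800
Parallel ([0.975507] and [0.730800]): 1 − (1 − 0.975507)(1 − 0.730800) = 0.9934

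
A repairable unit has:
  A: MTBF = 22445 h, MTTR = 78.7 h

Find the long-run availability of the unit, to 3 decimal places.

A(A) = MTBF/(MTBF+MTTR) = 22445/(22445+78.7) = 0.997

0.997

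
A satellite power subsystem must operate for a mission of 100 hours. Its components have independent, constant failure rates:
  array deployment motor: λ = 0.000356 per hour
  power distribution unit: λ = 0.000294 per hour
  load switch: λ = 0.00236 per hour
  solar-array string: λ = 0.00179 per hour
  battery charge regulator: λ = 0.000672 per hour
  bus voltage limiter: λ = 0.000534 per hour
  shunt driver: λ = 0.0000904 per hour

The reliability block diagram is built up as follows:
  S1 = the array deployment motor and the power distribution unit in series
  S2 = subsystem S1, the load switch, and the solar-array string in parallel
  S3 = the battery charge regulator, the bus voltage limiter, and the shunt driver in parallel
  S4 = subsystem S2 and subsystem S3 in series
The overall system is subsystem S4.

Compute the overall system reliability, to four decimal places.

0.9978

R(array deployment motor) = exp(−0.000356 × 100) = 0.965026
R(power distribution unit) = exp(−0.000294 × 100) = 0.971028
R(load switch) = exp(−0.00236 × 100) = 0.789781
R(solar-array string) = exp(−0.00179 × 100) = 0.836106
R(battery charge regulator) = exp(−0.000672 × 100) = 0.935008
R(bus voltage limiter) = exp(−0.000534 × 100) = 0.948001
R(shunt driver) = exp(−0.0000904 × 100) = 0.991001
Series (array deployment motor and power distribution unit): 0.965026 × 0.971028 = 0.937067
Parallel ([0.937067], load switch, and solar-array string): 1 − (1 − 0.937067)(1 − 0.789781)(1 − 0.836106) = 0.997832
Parallel (battery charge regulator, bus voltage limiter, and shunt driver): 1 − (1 − 0.935008)(1 − 0.948001)(1 − 0.991001) = 0.999970
Series ([0.997832] and [0.999970]): 0.997832 × 0.999970 = 0.9978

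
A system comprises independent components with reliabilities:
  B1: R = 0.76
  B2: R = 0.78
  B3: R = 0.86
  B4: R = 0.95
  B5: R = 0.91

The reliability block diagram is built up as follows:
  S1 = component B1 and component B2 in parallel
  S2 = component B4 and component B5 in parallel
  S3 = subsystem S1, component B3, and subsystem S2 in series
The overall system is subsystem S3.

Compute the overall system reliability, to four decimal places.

Parallel (B1 and B2): 1 − (1 − 0.760000)(1 − 0.780000) = 0.947200
Parallel (B4 and B5): 1 − (1 − 0.950000)(1 − 0.910000) = 0.995500
Series ([0.947200], B3, and [0.995500]): 0.947200 × 0.860000 × 0.995500 = 0.8109

0.8109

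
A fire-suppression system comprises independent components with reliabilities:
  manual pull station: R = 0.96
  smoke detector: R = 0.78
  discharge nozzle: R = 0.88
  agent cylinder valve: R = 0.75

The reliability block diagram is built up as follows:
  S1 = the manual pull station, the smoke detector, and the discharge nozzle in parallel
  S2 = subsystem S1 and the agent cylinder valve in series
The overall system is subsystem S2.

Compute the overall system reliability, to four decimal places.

Parallel (manual pull station, smoke detector, and discharge nozzle): 1 − (1 − 0.960000)(1 − 0.780000)(1 − 0.880000) = 0.998944
Series ([0.998944] and agent cylinder valve): 0.998944 × 0.750000 = 0.7492

0.7492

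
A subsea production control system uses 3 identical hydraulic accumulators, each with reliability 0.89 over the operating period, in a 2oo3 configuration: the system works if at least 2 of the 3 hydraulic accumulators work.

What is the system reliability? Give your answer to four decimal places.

R = Σ_{i=2}^{3} C(3,i) p^i (1−p)^{3−i} with p = 0.89
C(3,2)·0.89^2·0.11^1 = 0.261393
C(3,3)·0.89^3·0.11^0 = 0.704969
Sum = 0.9664

0.9664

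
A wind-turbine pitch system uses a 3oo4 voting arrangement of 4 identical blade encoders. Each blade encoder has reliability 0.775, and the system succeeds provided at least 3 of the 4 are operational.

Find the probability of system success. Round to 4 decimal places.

0.7797

R = Σ_{i=3}^{4} C(4,i) p^i (1−p)^{4−i} with p = 0.775
C(4,3)·0.775^3·0.225^1 = 0.418936
C(4,4)·0.775^4·0.225^0 = 0.360750
Sum = 0.7797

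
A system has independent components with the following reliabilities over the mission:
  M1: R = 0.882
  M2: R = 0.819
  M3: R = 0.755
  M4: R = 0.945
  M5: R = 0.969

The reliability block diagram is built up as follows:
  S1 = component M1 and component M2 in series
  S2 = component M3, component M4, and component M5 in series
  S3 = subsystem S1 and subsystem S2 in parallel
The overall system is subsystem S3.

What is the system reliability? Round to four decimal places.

0.9143

Series (M1 and M2): 0.882000 × 0.819000 = 0.722358
Series (M3, M4, and M5): 0.755000 × 0.945000 × 0.969000 = 0.691357
Parallel ([0.722358] and [0.691357]): 1 − (1 − 0.722358)(1 − 0.691357) = 0.9143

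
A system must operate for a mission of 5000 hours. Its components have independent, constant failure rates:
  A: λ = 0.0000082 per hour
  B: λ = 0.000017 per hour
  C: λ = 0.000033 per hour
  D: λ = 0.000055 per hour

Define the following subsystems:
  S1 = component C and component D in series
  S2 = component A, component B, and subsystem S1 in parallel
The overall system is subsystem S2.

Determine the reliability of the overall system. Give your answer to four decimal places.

0.9988

R(A) = exp(−0.0000082 × 5000) = 0.959829
R(B) = exp(−0.000017 × 5000) = 0.918512
R(C) = exp(−0.000033 × 5000) = 0.847894
R(D) = exp(−0.000055 × 5000) = 0.759572
Series (C and D): 0.847894 × 0.759572 = 0.644037
Parallel (A, B, and [0.644037]): 1 − (1 − 0.959829)(1 − 0.918512)(1 − 0.644037) = 0.9988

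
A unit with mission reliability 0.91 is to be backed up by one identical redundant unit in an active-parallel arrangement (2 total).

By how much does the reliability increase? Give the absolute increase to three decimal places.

0.082

R_before = 0.91
R_after = 1 − (1 − 0.91)^2 = 0.992
ΔR = 0.992 − 0.91 = 0.082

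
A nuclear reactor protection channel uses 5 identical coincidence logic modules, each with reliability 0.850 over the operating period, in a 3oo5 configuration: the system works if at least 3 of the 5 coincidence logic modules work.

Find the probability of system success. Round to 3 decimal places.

R = Σ_{i=3}^{5} C(5,i) p^i (1−p)^{5−i} with p = 0.850
C(5,3)·0.850^3·0.150^2 = 0.13818
C(5,4)·0.850^4·0.150^1 = 0.39150
C(5,5)·0.850^5·0.150^0 = 0.44371
Sum = 0.973

0.973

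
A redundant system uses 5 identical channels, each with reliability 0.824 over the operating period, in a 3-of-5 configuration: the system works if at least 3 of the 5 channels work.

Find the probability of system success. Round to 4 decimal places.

R = Σ_{i=3}^{5} C(5,i) p^i (1−p)^{5−i} with p = 0.824
C(5,3)·0.824^3·0.176^2 = 0.173303
C(5,4)·0.824^4·0.176^1 = 0.405687
C(5,5)·0.824^5·0.176^0 = 0.379871
Sum = 0.9589

0.9589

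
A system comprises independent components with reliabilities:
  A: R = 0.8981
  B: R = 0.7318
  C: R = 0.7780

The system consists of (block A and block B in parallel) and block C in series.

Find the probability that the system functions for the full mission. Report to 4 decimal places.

Parallel (A and B): 1 − (1 − 0.898100)(1 − 0.731800) = 0.972670
Series ([0.972670] and C): 0.972670 × 0.778000 = 0.7567

0.7567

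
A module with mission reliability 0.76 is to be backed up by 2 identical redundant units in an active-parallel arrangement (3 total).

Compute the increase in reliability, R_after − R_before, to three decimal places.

0.226

R_before = 0.76
R_after = 1 − (1 − 0.76)^3 = 0.986
ΔR = 0.986 − 0.76 = 0.226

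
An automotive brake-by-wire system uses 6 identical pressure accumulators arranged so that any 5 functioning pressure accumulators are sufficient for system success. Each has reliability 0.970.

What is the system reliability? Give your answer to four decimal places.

R = Σ_{i=5}^{6} C(6,i) p^i (1−p)^{6−i} with p = 0.970
C(6,5)·0.970^5·0.030^1 = 0.154572
C(6,6)·0.970^6·0.030^0 = 0.832972
Sum = 0.9875

0.9875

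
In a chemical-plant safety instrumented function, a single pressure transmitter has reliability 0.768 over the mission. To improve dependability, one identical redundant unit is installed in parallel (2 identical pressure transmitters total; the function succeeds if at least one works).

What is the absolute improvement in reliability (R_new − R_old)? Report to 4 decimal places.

R_before = 0.768
R_after = 1 − (1 − 0.768)^2 = 0.9462
ΔR = 0.9462 − 0.768 = 0.1782

0.1782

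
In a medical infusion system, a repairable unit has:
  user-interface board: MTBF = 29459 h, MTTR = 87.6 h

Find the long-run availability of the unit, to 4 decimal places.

0.9970

A(user-interface board) = MTBF/(MTBF+MTTR) = 29459/(29459+87.6) = 0.9970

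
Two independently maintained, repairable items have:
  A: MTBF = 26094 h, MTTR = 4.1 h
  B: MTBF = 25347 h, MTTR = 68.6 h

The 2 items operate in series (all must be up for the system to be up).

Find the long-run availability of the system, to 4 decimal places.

A(A) = MTBF/(MTBF+MTTR) = 26094/(26094+4.1) = 0.999843
A(B) = MTBF/(MTBF+MTTR) = 25347/(25347+68.6) = 0.997301
Series availability: 0.999843 × 0.997301 = 0.9971

0.9971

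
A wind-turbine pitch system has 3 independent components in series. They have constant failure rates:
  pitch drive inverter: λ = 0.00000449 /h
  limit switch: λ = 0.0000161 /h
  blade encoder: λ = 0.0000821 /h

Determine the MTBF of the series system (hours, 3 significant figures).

Series of exponential components: λ_sys = Σ λ_i
λ_sys = 0.00000449 + 0.0000161 + 0.0000821 = 1.0269e-04 /h
MTBF = 1 / λ_sys = 9740 h

9740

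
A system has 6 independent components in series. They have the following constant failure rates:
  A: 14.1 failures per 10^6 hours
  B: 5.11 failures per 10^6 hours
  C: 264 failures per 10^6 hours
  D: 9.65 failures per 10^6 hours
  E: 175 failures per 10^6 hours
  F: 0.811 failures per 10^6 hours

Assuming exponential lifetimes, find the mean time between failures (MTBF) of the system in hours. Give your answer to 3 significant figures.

Series of exponential components: λ_sys = Σ λ_i
λ_sys = 0.0000141 + 0.00000511 + 0.000264 + 0.00000965 + 0.000175 + 0.000000811 = 4.6867e-04 /h
MTBF = 1 / λ_sys = 2130 h

2130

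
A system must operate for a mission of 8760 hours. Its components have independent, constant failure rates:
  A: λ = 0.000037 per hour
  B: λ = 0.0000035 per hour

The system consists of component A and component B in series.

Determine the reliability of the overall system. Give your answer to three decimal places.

0.701

R(A) = exp(−0.000037 × 8760) = 0.72316
R(B) = exp(−0.0000035 × 8760) = 0.96981
Series (A and B): 0.72316 × 0.96981 = 0.701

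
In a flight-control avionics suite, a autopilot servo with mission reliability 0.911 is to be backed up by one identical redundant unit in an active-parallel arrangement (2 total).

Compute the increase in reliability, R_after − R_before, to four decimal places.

R_before = 0.911
R_after = 1 − (1 − 0.911)^2 = 0.9921
ΔR = 0.9921 − 0.911 = 0.0811

0.0811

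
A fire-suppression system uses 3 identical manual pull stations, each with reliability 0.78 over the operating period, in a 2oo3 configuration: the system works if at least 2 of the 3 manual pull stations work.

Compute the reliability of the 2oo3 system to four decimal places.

R = Σ_{i=2}^{3} C(3,i) p^i (1−p)^{3−i} with p = 0.78
C(3,2)·0.78^2·0.22^1 = 0.401544
C(3,3)·0.78^3·0.22^0 = 0.474552
Sum = 0.8761

0.8761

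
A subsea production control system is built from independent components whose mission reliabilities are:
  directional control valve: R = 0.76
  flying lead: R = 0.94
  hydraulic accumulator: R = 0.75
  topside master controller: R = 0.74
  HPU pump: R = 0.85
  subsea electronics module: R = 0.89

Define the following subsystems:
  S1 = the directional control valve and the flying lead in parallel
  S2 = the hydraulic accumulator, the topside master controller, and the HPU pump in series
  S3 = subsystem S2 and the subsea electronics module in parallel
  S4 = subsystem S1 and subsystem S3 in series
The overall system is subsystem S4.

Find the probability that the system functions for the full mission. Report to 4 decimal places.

Parallel (directional control valve and flying lead): 1 − (1 − 0.760000)(1 − 0.940000) = 0.985600
Series (hydraulic accumulator, topside master controller, and HPU pump): 0.750000 × 0.740000 × 0.850000 = 0.471750
Parallel ([0.471750] and subsea electronics module): 1 − (1 − 0.471750)(1 − 0.890000) = 0.941893
Series ([0.985600] and [0.941893]): 0.985600 × 0.941893 = 0.9283

0.9283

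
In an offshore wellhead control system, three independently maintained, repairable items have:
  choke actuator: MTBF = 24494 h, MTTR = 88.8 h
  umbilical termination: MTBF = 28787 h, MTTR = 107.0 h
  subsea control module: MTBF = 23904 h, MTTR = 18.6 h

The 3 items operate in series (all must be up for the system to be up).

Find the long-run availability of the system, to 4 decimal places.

0.9919

A(choke actuator) = MTBF/(MTBF+MTTR) = 24494/(24494+88.8) = 0.996388
A(umbilical termination) = MTBF/(MTBF+MTTR) = 28787/(28787+107.0) = 0.996297
A(subsea control module) = MTBF/(MTBF+MTTR) = 23904/(23904+18.6) = 0.999222
Series availability: 0.996388 × 0.996297 × 0.999222 = 0.9919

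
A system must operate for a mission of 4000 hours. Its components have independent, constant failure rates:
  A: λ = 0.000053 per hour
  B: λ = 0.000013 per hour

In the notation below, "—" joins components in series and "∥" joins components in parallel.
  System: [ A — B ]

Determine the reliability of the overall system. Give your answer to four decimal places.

0.7680

R(A) = exp(−0.000053 × 4000) = 0.808965
R(B) = exp(−0.000013 × 4000) = 0.949329
Series (A and B): 0.808965 × 0.949329 = 0.7680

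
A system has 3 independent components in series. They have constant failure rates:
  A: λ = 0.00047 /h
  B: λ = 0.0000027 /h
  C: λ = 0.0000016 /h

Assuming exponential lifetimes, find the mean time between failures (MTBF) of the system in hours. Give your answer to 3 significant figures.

Series of exponential components: λ_sys = Σ λ_i
λ_sys = 0.00047 + 0.0000027 + 0.0000016 = 4.7430e-04 /h
MTBF = 1 / λ_sys = 2110 h

2110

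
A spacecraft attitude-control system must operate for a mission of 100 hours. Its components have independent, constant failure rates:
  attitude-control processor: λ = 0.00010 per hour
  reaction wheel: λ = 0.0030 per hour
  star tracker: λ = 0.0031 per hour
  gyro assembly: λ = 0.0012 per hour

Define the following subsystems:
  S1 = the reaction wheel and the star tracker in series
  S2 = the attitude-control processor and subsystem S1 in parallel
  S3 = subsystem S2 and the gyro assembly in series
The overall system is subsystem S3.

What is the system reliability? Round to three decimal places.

0.883

R(attitude-control processor) = exp(−0.00010 × 100) = 0.99005
R(reaction wheel) = exp(−0.0030 × 100) = 0.74082
R(star tracker) = exp(−0.0031 × 100) = 0.73345
R(gyro assembly) = exp(−0.0012 × 100) = 0.88692
Series (reaction wheel and star tracker): 0.74082 × 0.73345 = 0.54335
Parallel (attitude-control processor and [0.54335]): 1 − (1 − 0.99005)(1 − 0.54335) = 0.99546
Series ([0.99546] and gyro assembly): 0.99546 × 0.88692 = 0.883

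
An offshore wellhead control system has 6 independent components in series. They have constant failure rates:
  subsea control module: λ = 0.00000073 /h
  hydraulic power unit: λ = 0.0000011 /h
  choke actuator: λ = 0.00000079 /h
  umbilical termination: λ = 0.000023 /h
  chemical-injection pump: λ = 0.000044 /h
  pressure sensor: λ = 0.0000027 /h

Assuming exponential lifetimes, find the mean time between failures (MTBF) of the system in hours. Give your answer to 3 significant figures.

13800

Series of exponential components: λ_sys = Σ λ_i
λ_sys = 0.00000073 + 0.0000011 + 0.00000079 + 0.000023 + 0.000044 + 0.0000027 = 7.2320e-05 /h
MTBF = 1 / λ_sys = 13800 h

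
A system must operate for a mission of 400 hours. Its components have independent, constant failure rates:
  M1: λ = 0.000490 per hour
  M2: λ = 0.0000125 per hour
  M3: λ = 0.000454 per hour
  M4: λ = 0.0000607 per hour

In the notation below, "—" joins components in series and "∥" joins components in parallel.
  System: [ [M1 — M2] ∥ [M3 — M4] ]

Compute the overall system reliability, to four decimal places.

0.9661

R(M1) = exp(−0.000490 × 400) = 0.822012
R(M2) = exp(−0.0000125 × 400) = 0.995012
R(M3) = exp(−0.000454 × 400) = 0.833935
R(M4) = exp(−0.0000607 × 400) = 0.976012
Series (M1 and M2): 0.822012 × 0.995012 = 0.817912
Series (M3 and M4): 0.833935 × 0.976012 = 0.813931
Parallel ([0.817912] and [0.813931]): 1 − (1 − 0.817912)(1 − 0.813931) = 0.9661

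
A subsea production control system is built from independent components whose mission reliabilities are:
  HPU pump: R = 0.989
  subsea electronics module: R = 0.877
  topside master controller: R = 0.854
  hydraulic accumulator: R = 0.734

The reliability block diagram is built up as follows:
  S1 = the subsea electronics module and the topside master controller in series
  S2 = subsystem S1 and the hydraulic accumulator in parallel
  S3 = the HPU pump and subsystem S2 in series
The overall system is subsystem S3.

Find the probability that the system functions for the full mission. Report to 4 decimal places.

Series (subsea electronics module and topside master controller): 0.877000 × 0.854000 = 0.748958
Parallel ([0.748958] and hydraulic accumulator): 1 − (1 − 0.748958)(1 − 0.734000) = 0.933223
Series (HPU pump and [0.933223]): 0.989000 × 0.933223 = 0.9230

0.9230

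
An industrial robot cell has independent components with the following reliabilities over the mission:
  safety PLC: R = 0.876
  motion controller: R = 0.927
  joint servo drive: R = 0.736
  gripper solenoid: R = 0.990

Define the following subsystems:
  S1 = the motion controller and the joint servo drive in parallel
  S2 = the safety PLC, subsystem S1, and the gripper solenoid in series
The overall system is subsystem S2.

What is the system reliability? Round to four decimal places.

0.8505

Parallel (motion controller and joint servo drive): 1 − (1 − 0.927000)(1 − 0.736000) = 0.980728
Series (safety PLC, [0.980728], and gripper solenoid): 0.876000 × 0.980728 × 0.990000 = 0.8505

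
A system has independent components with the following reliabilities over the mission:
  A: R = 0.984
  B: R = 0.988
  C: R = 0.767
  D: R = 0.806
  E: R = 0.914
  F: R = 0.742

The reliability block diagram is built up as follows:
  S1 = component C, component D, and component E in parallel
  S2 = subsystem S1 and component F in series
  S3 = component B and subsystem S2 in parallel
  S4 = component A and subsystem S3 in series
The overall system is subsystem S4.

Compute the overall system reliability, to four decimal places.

Parallel (C, D, and E): 1 − (1 − 0.767000)(1 − 0.806000)(1 − 0.914000) = 0.996113
Series ([0.996113] and F): 0.996113 × 0.742000 = 0.739116
Parallel (B and [0.739116]): 1 − (1 − 0.988000)(1 − 0.739116) = 0.996869
Series (A and [0.996869]): 0.984000 × 0.996869 = 0.9809

0.9809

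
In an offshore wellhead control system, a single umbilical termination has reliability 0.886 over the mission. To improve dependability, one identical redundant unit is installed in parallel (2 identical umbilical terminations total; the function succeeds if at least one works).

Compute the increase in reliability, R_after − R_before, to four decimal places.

0.1010

R_before = 0.886
R_after = 1 − (1 − 0.886)^2 = 0.9870
ΔR = 0.9870 − 0.886 = 0.1010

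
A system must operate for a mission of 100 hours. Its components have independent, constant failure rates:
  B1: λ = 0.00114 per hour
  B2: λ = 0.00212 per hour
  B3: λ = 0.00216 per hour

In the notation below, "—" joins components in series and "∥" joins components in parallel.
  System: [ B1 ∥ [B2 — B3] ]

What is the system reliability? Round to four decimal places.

0.9625

R(B1) = exp(−0.00114 × 100) = 0.892258
R(B2) = exp(−0.00212 × 100) = 0.808965
R(B3) = exp(−0.00216 × 100) = 0.805735
Series (B2 and B3): 0.808965 × 0.805735 = 0.651811
Parallel (B1 and [0.651811]): 1 − (1 − 0.892258)(1 − 0.651811) = 0.9625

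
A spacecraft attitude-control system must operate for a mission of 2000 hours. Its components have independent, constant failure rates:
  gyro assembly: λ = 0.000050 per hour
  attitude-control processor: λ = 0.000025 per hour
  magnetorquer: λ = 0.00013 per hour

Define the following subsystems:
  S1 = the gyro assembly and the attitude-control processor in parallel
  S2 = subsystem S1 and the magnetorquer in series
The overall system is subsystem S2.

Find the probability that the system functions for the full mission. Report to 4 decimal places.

R(gyro assembly) = exp(−0.000050 × 2000) = 0.904837
R(attitude-control processor) = exp(−0.000025 × 2000) = 0.951229
R(magnetorquer) = exp(−0.00013 × 2000) = 0.771052
Parallel (gyro assembly and attitude-control processor): 1 − (1 − 0.904837)(1 − 0.951229) = 0.995359
Series ([0.995359] and magnetorquer): 0.995359 × 0.771052 = 0.7675

0.7675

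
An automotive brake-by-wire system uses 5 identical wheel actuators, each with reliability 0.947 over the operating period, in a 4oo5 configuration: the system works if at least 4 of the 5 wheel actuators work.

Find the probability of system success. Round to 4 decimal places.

0.9748

R = Σ_{i=4}^{5} C(5,i) p^i (1−p)^{5−i} with p = 0.947
C(5,4)·0.947^4·0.053^1 = 0.213131
C(5,5)·0.947^5·0.053^0 = 0.761640
Sum = 0.9748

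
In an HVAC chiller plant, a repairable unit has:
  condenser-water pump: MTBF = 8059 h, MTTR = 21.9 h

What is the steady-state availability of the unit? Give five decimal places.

A(condenser-water pump) = MTBF/(MTBF+MTTR) = 8059/(8059+21.9) = 0.99729

0.99729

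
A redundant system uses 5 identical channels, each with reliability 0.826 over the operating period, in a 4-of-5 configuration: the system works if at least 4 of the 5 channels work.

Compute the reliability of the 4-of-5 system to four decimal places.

R = Σ_{i=4}^{5} C(5,i) p^i (1−p)^{5−i} with p = 0.826
C(5,4)·0.826^4·0.174^1 = 0.404985
C(5,5)·0.826^5·0.174^0 = 0.384503
Sum = 0.7895

0.7895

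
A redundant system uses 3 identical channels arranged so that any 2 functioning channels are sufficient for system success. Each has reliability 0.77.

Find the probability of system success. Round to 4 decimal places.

R = Σ_{i=2}^{3} C(3,i) p^i (1−p)^{3−i} with p = 0.77
C(3,2)·0.77^2·0.23^1 = 0.409101
C(3,3)·0.77^3·0.23^0 = 0.456533
Sum = 0.8656

0.8656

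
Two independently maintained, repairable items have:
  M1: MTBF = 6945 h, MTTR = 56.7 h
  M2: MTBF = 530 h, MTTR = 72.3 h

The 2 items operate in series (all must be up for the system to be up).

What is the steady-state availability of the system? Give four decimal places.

A(M1) = MTBF/(MTBF+MTTR) = 6945/(6945+56.7) = 0.991902
A(M2) = MTBF/(MTBF+MTTR) = 530/(530+72.3) = 0.879960
Series availability: 0.991902 × 0.879960 = 0.8728

0.8728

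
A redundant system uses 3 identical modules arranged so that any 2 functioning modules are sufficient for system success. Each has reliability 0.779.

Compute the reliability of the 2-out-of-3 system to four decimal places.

R = Σ_{i=2}^{3} C(3,i) p^i (1−p)^{3−i} with p = 0.779
C(3,2)·0.779^2·0.221^1 = 0.402336
C(3,3)·0.779^3·0.221^0 = 0.472729
Sum = 0.8751

0.8751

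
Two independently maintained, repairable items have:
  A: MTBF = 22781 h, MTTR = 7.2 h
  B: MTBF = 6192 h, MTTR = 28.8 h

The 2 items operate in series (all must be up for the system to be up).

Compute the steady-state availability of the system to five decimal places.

A(A) = MTBF/(MTBF+MTTR) = 22781/(22781+7.2) = 0.999684
A(B) = MTBF/(MTBF+MTTR) = 6192/(6192+28.8) = 0.995370
Series availability: 0.999684 × 0.995370 = 0.99506

0.99506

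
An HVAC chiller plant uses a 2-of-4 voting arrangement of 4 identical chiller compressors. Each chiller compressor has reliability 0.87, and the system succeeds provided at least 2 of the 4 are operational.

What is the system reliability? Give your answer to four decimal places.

0.9921

R = Σ_{i=2}^{4} C(4,i) p^i (1−p)^{4−i} with p = 0.87
C(4,2)·0.87^2·0.13^2 = 0.076750
C(4,3)·0.87^3·0.13^1 = 0.342422
C(4,4)·0.87^4·0.13^0 = 0.572898
Sum = 0.9921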